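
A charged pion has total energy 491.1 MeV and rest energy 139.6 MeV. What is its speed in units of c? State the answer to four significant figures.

Total energy E = γmc² gives γ = 491.1/139.6 = 3.5179.
Hence β = √(1 − 1/γ²) = √(1 − 0.080804) = √0.919196 = 0.9587.

0.9587c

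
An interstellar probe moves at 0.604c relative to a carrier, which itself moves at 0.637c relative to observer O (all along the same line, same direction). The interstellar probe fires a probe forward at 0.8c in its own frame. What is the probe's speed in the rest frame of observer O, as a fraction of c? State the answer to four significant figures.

Compose velocities in two stages. Stage 1 (into S'): u₁ = (0.8+0.604)/(1+0.8×0.604) = 0.9466.
Stage 2 (into S): u = (0.9466+0.637)/(1+0.9466×0.637) = 0.98791, so the speed is 0.9879c.

0.9879c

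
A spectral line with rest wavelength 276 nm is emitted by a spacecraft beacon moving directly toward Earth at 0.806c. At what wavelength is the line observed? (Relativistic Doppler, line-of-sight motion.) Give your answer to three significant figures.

Relativistic Doppler for wavelength: λ_obs = λ_src · √((1−β)/(1+β)).
With β = 0.806: factor = √(0.194/1.806) = 0.32775.
λ_obs = 276 × 0.32775 = 90.5 nm.

90.5 nm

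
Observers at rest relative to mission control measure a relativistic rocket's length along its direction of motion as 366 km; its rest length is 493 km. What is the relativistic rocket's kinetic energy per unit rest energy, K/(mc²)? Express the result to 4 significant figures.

Length contraction gives γ = L₀/L = 493/366 = 1.34699.
K/(mc²) = γ − 1 = 1.34699 − 1 = 0.3470.

0.3470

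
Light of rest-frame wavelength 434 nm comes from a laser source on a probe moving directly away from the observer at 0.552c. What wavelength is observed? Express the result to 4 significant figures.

807.8 nm

Relativistic Doppler for wavelength: λ_obs = λ_src · √((1+β)/(1−β)).
With β = 0.552: factor = √(1.552/0.448) = 1.8613.
λ_obs = 434 × 1.8613 = 807.8 nm.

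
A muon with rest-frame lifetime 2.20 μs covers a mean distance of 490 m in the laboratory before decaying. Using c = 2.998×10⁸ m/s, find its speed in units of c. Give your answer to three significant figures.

Lab distance = (lab lifetime)·v = γτ·βc, so βγ = d/(cτ) = 490.0/(2.998×10⁸ × 2.200×10^-6) = 0.74292.
With βγ = 0.74292: γ² = 1 + (βγ)² = 1.55193, and β = (βγ)/γ = 0.74292/1.24576 = 0.596.

0.596c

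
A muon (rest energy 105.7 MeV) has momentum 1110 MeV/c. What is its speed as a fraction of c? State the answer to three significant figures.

0.995c

βγ = pc/(mc²) = 1110/105.7 = 10.501.
Since γ² = 1 + (βγ)² = 111.271, γ = √111.271 = 10.5485, and β = (βγ)/γ = 10.501/10.5485 = 0.995.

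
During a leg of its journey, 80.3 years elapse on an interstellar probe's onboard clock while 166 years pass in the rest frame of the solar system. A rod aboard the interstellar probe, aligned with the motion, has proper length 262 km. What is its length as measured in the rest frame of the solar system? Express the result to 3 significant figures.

From Δt = γΔτ: γ = 166/80.3 = 2.06725.
The rod contracts by the same γ: 262 km / 2.06725 = 127 km.

127 km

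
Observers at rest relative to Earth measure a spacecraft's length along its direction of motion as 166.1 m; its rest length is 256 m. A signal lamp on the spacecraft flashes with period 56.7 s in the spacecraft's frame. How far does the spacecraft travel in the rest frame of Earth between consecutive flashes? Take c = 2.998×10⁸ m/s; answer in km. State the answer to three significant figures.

γ = L₀/L = 256/166.1 = 1.54124.
β = √(1 − 1/γ²) = 0.76093. Lab-frame period = γτ = 1.54124×56.7 s = 87.388 s. Distance = βc × γτ = 0.76093 × 2.998×10⁸ m/s × 87.388 s = 1.9936×10^10 m = 1.99×10^7 km.

1.99×10^7 km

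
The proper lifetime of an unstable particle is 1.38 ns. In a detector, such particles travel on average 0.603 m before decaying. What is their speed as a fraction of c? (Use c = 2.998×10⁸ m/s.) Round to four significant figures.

d = βγcτ ⇒ βγ = d/(cτ) = 0.6030 m / (0.413724 m) = 1.4575.
β = (βγ)/√(1+(βγ)²) = 1.4575/√3.12431 = 0.8246.

0.8246c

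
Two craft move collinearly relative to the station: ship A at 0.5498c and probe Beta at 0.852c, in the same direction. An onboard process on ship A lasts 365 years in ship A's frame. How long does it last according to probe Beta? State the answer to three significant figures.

The velocity of ship A relative to probe Beta is (0.5498 − 0.852)c / (1 − 0.5498×0.852) = −0.5685c; relative speed 0.5685c.
At |u| = 0.5685c, γ = (1 − 0.323192)^(−1/2) = 1.2155.
The clock on ship A records proper time, so probe Beta measures Δt = γΔτ = 1.2155 × 365 = 444 years.

444 years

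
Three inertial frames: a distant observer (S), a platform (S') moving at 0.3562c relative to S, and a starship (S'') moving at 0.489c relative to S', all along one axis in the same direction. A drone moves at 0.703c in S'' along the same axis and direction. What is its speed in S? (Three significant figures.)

0.945c

Compose velocities in two stages. Stage 1 (into S'): u₁ = (0.703+0.489)/(1+0.703×0.489) = 0.88706.
Stage 2 (into S): u = (0.88706+0.3562)/(1+0.88706×0.3562) = 0.94475, so the speed is 0.945c.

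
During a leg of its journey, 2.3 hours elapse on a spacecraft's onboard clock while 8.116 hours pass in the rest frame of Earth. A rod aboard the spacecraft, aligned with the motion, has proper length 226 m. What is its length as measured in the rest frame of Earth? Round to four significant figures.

64.05 m

From Δt = γΔτ: γ = 8.116/2.3 = 3.5287.
The rod contracts by the same γ: 226 m / 3.5287 = 64.05 m.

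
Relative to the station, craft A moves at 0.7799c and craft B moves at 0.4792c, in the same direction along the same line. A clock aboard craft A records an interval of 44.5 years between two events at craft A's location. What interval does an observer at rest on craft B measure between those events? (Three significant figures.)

Speed of craft A in craft B's frame: u = (v_A − v_B)/(1 − v_A v_B/c²) = (0.7799 − 0.4792)/(1 − 0.7799×0.4792) = 0.3007/0.62627192 = 0.48014; |u| = 0.48014c.
At |u| = 0.48014c, γ = (1 − 0.230534)^(−1/2) = 1.14.
Craft A's interval is proper; time dilation gives Δt_B = γΔτ = 1.14 × 44.5 years = 50.7 years.

50.7 years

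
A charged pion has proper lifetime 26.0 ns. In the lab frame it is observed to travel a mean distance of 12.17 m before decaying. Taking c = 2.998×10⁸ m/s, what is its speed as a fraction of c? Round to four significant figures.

Lab distance = (lab lifetime)·v = γτ·βc, so βγ = d/(cτ) = 12.17/(2.998×10⁸ × 2.600×10^-8) = 1.5613.
With βγ = 1.5613: γ² = 1 + (βγ)² = 3.43766, and β = (βγ)/γ = 1.5613/1.85409 = 0.8421.

0.8421c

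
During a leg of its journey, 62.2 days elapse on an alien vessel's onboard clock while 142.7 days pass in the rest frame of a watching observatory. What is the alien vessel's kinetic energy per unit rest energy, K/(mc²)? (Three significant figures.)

The time-dilation ratio gives γ = 142.7/62.2 = 2.29421.
Since K = (γ−1)mc², K/(mc²) = 2.29421 − 1 = 1.29.

1.29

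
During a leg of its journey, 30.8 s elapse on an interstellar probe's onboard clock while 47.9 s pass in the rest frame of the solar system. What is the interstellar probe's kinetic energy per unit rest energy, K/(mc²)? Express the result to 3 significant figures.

0.555

γ = Δt/Δτ = 47.9/30.8 = 1.55519.
Since K = (γ−1)mc², K/(mc²) = 1.55519 − 1 = 0.555.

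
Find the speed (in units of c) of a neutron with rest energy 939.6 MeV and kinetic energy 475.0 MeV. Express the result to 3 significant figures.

0.748c

K = (γ−1)mc², so γ = 1 + 475.0/939.6 = 1.5055.
Then v/c = √(1 − γ⁻²) = √(1 − 0.441203) = √0.558797 = 0.748.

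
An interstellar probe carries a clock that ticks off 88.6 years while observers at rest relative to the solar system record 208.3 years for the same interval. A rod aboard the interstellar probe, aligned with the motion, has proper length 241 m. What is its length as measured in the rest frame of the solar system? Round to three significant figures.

From Δt = γΔτ: γ = 208.3/88.6 = 2.35102.
The rod contracts by the same γ: 241 m / 2.35102 = 103 m.

103 m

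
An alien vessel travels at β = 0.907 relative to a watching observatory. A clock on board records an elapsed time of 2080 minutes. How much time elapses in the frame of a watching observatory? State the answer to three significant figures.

β² = 0.822649, so γ = 1/√0.177351 = 2.3746.
The onboard clock measures proper time, so the interval in the rest frame of a watching observatory is dilated: Δt = γ·Δτ = 2.3746 × 2080 minutes = 4940 minutes.

4940 minutes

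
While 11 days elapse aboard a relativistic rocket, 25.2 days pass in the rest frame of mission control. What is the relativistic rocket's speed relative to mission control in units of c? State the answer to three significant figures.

γ = Δt/Δτ = 25.2/11 = 2.2909.
β = √(1 − 1/γ²) = √(1 − 0.190541) = √0.809459 = 0.900.

0.900c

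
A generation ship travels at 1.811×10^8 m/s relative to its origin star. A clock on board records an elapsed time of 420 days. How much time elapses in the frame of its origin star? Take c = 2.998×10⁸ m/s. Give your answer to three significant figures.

527 days

β = v/c = (1.811×10^8 m/s)/(2.998×10⁸ m/s) = 0.604069.
β² = 0.3648994, so γ = 1/√0.6351006 = 1.2548.
Time dilation: Δt = γ·Δτ = 1.2548 × 420 = 527 days.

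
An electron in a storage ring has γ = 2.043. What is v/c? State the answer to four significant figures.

0.8720

β = √(1 − 1/γ²) = √(1 − 1/4.173849) = √0.760413 = 0.8720.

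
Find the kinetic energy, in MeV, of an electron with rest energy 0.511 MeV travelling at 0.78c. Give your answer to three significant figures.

0.306 MeV

γ = 1/√(1 − β²) = 1/√(1 − 0.6084) = 1/√0.3916 = 1/0.62578 = 1.59801.
Kinetic energy: K = (γ − 1)mc² = (1.59801 − 1) × 0.511 MeV = 0.59801 × 0.511 = 0.306 MeV.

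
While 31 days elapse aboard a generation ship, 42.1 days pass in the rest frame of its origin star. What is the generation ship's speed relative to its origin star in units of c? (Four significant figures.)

0.6766c

γ = Δt/Δτ = 42.1/31 = 1.3581.
β = √(1 − 1/γ²) = √(1 − 0.542171) = √0.457829 = 0.6766.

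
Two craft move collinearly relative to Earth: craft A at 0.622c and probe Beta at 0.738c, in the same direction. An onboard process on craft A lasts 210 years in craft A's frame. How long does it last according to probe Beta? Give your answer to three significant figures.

215 years

The velocity of craft A relative to probe Beta is (0.622 − 0.738)c / (1 − 0.622×0.738) = −0.21443c; relative speed 0.21443c.
γ for this relative speed: γ = 1/√(1 − 0.0459802) = 1.0238.
Craft A's interval is proper; time dilation gives Δt_B = γΔτ = 1.0238 × 210 years = 215 years.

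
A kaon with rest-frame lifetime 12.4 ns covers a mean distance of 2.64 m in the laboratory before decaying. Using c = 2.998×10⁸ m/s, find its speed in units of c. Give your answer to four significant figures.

d = βγcτ ⇒ βγ = d/(cτ) = 2.640 m / (3.71752 m) = 0.71015.
β = (βγ)/√(1+(βγ)²) = 0.71015/√1.504313 = 0.5790.

0.5790c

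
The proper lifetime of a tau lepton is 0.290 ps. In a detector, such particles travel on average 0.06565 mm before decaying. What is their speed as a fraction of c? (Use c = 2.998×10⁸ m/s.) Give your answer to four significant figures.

Lab distance = (lab lifetime)·v = γτ·βc, so βγ = d/(cτ) = 6.565×10^-5/(2.998×10⁸ × 2.900×10^-13) = 0.7551.
With βγ = 0.7551: γ² = 1 + (βγ)² = 1.570176, and β = (βγ)/γ = 0.7551/1.25307 = 0.6026.

0.6026c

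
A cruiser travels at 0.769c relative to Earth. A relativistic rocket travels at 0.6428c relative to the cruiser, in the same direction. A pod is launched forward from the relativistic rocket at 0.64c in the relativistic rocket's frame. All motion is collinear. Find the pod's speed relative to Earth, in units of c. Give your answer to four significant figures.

0.9876c

Compose velocities in two stages. Stage 1 (into S'): u₁ = (0.64+0.6428)/(1+0.64×0.6428) = 0.90889.
Stage 2 (into S): u = (0.90889+0.769)/(1+0.90889×0.769) = 0.98761, so the speed is 0.9876c.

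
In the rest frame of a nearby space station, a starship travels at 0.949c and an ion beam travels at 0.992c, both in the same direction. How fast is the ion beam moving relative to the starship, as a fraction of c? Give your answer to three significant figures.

0.734c

Transform to the starship's frame: u' = (u − v)/(1 − uv/c²).
u' = (0.992 − 0.949)/(1 − 0.992×0.949) = 0.043/0.058592 = 0.73389.
Speed in the starship's frame: 0.734c (in the same direction).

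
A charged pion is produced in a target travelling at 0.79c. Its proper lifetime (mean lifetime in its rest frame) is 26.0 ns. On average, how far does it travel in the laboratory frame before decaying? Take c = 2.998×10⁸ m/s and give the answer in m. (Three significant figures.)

γ = 1/√(1 − β²) = 1/√(1 − 0.6241) = 1/√0.3759 = 1/0.613107 = 1.631.
Lab-frame lifetime: Δt = γτ = 1.631 × 26.0 ns = 42.406 ns.
Distance: d = vΔt = 0.79 × 2.998×10⁸ m/s × 4.2406×10^-8 s = 10.0 m.

10.0 m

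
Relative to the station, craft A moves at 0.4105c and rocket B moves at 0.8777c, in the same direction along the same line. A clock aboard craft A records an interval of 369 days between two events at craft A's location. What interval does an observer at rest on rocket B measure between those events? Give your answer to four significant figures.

540.2 days

The velocity of craft A relative to rocket B is (0.4105 − 0.8777)c / (1 − 0.4105×0.8777) = −0.73034c; relative speed 0.73034c.
At |u| = 0.73034c, γ = (1 − 0.533397)^(−1/2) = 1.4639.
Craft A's interval is proper; time dilation gives Δt_B = γΔτ = 1.4639 × 369 days = 540.2 days.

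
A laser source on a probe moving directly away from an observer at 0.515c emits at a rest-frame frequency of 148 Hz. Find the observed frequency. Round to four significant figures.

83.74 Hz

Relativistic Doppler (source moving away): f_obs = f_src · √((1−β)/(1+β)).
With β = 0.515: factor = √(0.485/1.515) = 0.5658.
f_obs = 148 × 0.5658 = 83.74 Hz.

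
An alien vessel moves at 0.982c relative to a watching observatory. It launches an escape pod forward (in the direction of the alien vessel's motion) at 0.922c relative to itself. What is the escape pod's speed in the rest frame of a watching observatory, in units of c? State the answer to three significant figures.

In units of c, u = (u' + v)/(1 + u'v) with u' = 0.922 and v = 0.982.
Numerator: 0.922 + 0.982 = 1.904. Denominator: 1 + (0.922)(0.982) = 1.905404.
u = 1.904/1.905404 = 0.99926, so the speed is 0.999c.

0.999c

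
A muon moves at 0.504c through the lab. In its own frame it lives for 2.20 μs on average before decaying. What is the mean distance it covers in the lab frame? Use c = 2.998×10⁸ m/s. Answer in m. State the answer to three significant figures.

385 m

With β = 0.504, γ = 1/√(1 − 0.504²) = 1/√0.745984 = 1.1578.
Lab-frame lifetime: Δt = γτ = 1.1578 × 2.20 μs = 2.5472 μs.
Distance: d = vΔt = 0.504 × 2.998×10⁸ m/s × 2.5472×10^-6 s = 385 m.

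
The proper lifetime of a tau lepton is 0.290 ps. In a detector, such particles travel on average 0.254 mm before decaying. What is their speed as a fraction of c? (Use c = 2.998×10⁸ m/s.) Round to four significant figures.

0.9461c

Let x = d/(cτ) = 2.540×10^-4 m / (2.998×10⁸ m/s × 2.900×10^-13 s) = 2.9215. Since d = βγcτ, x = βγ = β/√(1−β²).
Solving: β² = x²/(1+x²) = 8.53516/9.53516 = 0.895125, so β = 0.9461.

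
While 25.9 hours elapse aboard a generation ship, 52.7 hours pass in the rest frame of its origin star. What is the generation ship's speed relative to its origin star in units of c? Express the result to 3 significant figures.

γ = Δt/Δτ = 52.7/25.9 = 2.0347.
β = √(1 − 1/γ²) = √(1 − 0.241546) = √0.758454 = 0.871.

0.871c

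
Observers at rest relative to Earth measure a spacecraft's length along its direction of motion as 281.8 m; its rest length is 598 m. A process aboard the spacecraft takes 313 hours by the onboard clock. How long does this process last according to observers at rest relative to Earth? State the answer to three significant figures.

From L = L₀/γ: γ = 598/281.8 = 2.12207.
Δt = γΔτ = 2.12207 × 313 = 664 hours.

664 hours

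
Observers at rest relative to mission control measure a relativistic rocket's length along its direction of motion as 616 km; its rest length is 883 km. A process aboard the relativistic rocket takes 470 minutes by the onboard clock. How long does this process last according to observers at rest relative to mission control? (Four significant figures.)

From L = L₀/γ: γ = 883/616 = 1.43344.
Δt = γΔτ = 1.43344 × 470 = 673.7 minutes.

673.7 minutes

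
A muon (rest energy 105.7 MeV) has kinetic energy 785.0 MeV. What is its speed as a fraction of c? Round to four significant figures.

0.9929c

K = (γ−1)mc², so γ = 1 + 785.0/105.7 = 8.4267.
Then v/c = √(1 − γ⁻²) = √(1 − 0.0140827) = √0.9859173 = 0.9929.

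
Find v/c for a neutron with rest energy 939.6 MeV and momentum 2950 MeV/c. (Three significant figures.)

0.953

βγ = pc/(mc²) = 2950/939.6 = 3.1396.
Since γ² = 1 + (βγ)² = 10.85709, γ = √10.85709 = 3.29501, and β = (βγ)/γ = 3.1396/3.29501 = 0.953.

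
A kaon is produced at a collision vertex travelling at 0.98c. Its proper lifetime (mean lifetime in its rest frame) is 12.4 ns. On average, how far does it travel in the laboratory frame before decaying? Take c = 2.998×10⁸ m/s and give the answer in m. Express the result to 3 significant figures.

With β = 0.98, γ = 1/√(1 − 0.98²) = 1/√0.0396 = 5.0252.
Lab-frame lifetime: Δt = γτ = 5.0252 × 12.4 ns = 62.312 ns.
Distance: d = vΔt = 0.98 × 2.998×10⁸ m/s × 6.2312×10^-8 s = 18.3 m.

18.3 m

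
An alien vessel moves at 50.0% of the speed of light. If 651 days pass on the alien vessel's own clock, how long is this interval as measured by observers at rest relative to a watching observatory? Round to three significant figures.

752 days

γ = 1/√(1 − β²) = 1/√(1 − 0.25) = 1/√0.75 = 1/0.866025 = 1.1547.
The onboard clock measures proper time, so the interval in the rest frame of a watching observatory is dilated: Δt = γ·Δτ = 1.1547 × 651 days = 752 days.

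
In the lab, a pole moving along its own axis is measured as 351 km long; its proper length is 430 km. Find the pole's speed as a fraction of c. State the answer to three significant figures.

Length contraction gives γ = L₀/L = 430/351 = 1.2251.
β = √(1 − 1/γ²) = √0.33372 = 0.578.

0.578c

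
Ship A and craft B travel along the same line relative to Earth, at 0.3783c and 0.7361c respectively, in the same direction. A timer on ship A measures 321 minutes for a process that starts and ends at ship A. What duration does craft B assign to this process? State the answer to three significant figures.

370 minutes

The velocity of ship A relative to craft B is (0.3783 − 0.7361)c / (1 − 0.3783×0.7361) = −0.49589c; relative speed 0.49589c.
γ for this relative speed: γ = 1/√(1 − 0.245907) = 1.1516.
Ship A's interval is proper; time dilation gives Δt_B = γΔτ = 1.1516 × 321 minutes = 370 minutes.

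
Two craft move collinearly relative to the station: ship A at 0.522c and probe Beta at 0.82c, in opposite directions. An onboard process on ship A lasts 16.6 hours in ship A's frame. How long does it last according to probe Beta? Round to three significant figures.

The velocity of ship A relative to probe Beta is (0.522 + 0.82)c / (1 + 0.522×0.82) = 0.93975c; relative speed 0.93975c.
At |u| = 0.93975c, γ = (1 − 0.88313)^(−1/2) = 2.9252.
Ship A's interval is proper; time dilation gives Δt_B = γΔτ = 2.9252 × 16.6 hours = 48.6 hours.

48.6 hours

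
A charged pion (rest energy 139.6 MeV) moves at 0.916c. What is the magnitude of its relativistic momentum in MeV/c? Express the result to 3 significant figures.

With β = 0.916, γ = 1/√(1 − 0.916²) = 1/√0.160944 = 2.4927.
Momentum: p = γβ·mc = 2.4927 × 0.916 × 139.6 MeV/c = 319 MeV/c.

319 MeV/c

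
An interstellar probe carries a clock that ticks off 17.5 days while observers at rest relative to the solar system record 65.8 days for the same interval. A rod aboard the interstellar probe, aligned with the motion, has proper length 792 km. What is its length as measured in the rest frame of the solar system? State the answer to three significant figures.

The time-dilation ratio gives γ = 65.8/17.5 = 3.76.
The rod contracts by the same γ: 792 km / 3.76 = 211 km.

211 km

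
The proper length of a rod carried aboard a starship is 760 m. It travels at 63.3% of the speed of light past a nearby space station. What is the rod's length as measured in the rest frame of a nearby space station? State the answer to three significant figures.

588 m

With β = 0.633, γ = 1/√(1 − 0.633²) = 1/√0.599311 = 1.2917.
Length contraction: L = L₀/γ = 760/1.2917 = 588 m.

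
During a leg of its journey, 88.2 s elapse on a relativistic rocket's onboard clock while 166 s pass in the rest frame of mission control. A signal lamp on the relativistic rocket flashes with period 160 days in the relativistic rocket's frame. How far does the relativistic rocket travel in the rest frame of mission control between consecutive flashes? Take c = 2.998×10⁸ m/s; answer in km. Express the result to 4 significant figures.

6.608×10^12 km

The time-dilation ratio gives γ = 166/88.2 = 1.88209.
β = √(1 − 1/γ²) = 0.84717. Lab-frame period = γτ = 1.88209×160 days = 301.13 days. Distance = βc × γτ = 0.84717 × 2.998×10⁸ m/s × 26017632 s = 6.6080×10^15 m = 6.608×10^12 km.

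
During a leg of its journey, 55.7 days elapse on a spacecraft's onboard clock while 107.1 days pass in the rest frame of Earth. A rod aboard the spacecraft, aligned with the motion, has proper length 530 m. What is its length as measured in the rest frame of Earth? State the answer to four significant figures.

275.6 m

The time-dilation ratio gives γ = 107.1/55.7 = 1.9228.
L = L₀/γ = 530/1.9228 = 275.6 m.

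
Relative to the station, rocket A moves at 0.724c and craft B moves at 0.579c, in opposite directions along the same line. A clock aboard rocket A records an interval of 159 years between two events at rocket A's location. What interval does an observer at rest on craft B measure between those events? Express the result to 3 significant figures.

401 years

Transform rocket A's velocity into craft B's frame: (0.724 + 0.579)/(1 + 0.724·0.579) = 1.303/1.419196, so the relative speed is 0.91813c.
γ for this relative speed: γ = 1/√(1 − 0.842963) = 2.5235.
Rocket A's interval is proper; time dilation gives Δt_B = γΔτ = 2.5235 × 159 years = 401 years.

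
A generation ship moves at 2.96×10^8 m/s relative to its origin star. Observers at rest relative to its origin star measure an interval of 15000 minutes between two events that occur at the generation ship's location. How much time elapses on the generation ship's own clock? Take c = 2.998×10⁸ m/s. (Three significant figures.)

β = v/c = (2.96×10^8 m/s)/(2.998×10⁸ m/s) = 0.987325.
Lorentz factor: γ = (1 − 0.9748107)^(−1/2) = 6.3007.
The moving clock records proper time: Δτ = Δt/γ = 15000/6.3007 = 2380 minutes.

2380 minutes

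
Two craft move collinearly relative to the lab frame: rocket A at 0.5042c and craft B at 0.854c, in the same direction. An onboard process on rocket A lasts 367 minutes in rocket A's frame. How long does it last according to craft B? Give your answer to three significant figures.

465 minutes

The velocity of rocket A relative to craft B is (0.5042 − 0.854)c / (1 − 0.5042×0.854) = −0.61432c; relative speed 0.61432c.
γ for this relative speed: γ = 1/√(1 − 0.377389) = 1.2673.
The clock on rocket A records proper time, so craft B measures Δt = γΔτ = 1.2673 × 367 = 465 minutes.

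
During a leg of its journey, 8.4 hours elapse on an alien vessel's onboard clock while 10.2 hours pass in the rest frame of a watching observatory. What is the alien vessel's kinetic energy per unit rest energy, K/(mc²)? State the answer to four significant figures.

The time-dilation ratio gives γ = 10.2/8.4 = 1.21429.
K/(mc²) = γ − 1 = 1.21429 − 1 = 0.2143.

0.2143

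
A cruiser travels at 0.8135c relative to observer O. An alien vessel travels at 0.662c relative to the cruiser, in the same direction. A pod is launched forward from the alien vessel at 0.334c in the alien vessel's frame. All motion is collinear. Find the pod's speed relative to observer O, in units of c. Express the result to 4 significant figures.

0.9793c

First combine the pod and alien vessel (S''→S'): u₁ = (0.334 + 0.662)/(1 + 0.334×0.662) = 0.996/1.221108 = 0.81565.
Then combine with the cruiser (S'→S): u = (0.81565 + 0.8135)/(1 + 0.81565×0.8135) = 1.62915/1.663531275 = 0.97933.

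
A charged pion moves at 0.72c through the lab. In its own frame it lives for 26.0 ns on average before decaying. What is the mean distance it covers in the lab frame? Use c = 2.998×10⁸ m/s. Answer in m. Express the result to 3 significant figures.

8.09 m

Lorentz factor: γ = (1 − 0.5184)^(−1/2) = 1.441.
Lab-frame lifetime: Δt = γτ = 1.441 × 26.0 ns = 37.466 ns.
Distance: d = vΔt = 0.72 × 2.998×10⁸ m/s × 3.7466×10^-8 s = 8.09 m.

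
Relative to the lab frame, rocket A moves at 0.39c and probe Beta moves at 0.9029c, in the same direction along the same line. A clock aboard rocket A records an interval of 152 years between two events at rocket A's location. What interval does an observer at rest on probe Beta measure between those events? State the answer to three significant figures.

The velocity of rocket A relative to probe Beta is (0.39 − 0.9029)c / (1 − 0.39×0.9029) = −0.79167c; relative speed 0.79167c.
γ for this relative speed: γ = 1/√(1 − 0.626741) = 1.6368.
Rocket A's interval is proper; time dilation gives Δt_B = γΔτ = 1.6368 × 152 years = 249 years.

249 years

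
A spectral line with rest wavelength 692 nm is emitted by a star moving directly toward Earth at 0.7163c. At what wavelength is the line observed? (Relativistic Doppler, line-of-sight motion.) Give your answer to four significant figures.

Relativistic Doppler for wavelength: λ_obs = λ_src · √((1−β)/(1+β)).
With β = 0.7163: factor = √(0.2837/1.7163) = 0.40657.
λ_obs = 692 × 0.40657 = 281.3 nm.

281.3 nm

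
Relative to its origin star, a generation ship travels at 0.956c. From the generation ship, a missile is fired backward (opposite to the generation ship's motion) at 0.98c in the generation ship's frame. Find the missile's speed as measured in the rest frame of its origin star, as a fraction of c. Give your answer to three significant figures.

0.380c

In units of c, u = (u' + v)/(1 + u'v) with u' = −0.98 and v = 0.956.
Numerator: −0.98 + 0.956 = −0.024. Denominator: 1 + (−0.98)(0.956) = 0.06312.
u = −0.024/0.06312 = −0.38023, so the speed is 0.380c.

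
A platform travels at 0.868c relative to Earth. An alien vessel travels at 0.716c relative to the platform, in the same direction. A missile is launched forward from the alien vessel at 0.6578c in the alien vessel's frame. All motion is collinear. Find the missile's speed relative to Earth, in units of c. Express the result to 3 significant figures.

0.995c

First combine the missile and alien vessel (S''→S'): u₁ = (0.6578 + 0.716)/(1 + 0.6578×0.716) = 1.3738/1.4709848 = 0.93393.
Then combine with the platform (S'→S): u = (0.93393 + 0.868)/(1 + 0.93393×0.868) = 1.80193/1.81065124 = 0.99518.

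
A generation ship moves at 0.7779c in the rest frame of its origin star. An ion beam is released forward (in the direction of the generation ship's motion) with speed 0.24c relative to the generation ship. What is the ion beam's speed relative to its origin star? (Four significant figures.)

0.8578c

Relativistic velocity addition: u = (u' + v)/(1 + u'v/c²), with u' = 0.24c and v = 0.7779c.
Numerator: 0.24 + 0.7779 = 1.0179. Denominator: 1 + (0.24)(0.7779) = 1.186696.
u = 1.0179/1.186696 = 0.85776, so the speed is 0.8578c.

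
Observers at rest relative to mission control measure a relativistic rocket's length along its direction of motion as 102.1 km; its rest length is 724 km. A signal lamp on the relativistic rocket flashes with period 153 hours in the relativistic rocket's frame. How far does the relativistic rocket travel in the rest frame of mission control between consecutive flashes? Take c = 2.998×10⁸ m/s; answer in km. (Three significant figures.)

Length contraction gives γ = L₀/L = 724/102.1 = 7.09109.
β = √(1 − 1/γ²) = 0.99001. Lab-frame period = γτ = 7.09109×153 hours = 1084.9 hours. Distance = βc × γτ = 0.99001 × 2.998×10⁸ m/s × 3905640 s = 1.1592×10^15 m = 1.16×10^12 km.

1.16×10^12 km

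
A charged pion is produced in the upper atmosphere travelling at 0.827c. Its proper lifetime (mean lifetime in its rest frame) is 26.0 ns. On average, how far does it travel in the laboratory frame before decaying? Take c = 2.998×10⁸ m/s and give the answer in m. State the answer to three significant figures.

γ = 1/√(1 − β²) = 1/√(1 − 0.683929) = 1/√0.316071 = 1/0.562202 = 1.7787.
Lab-frame lifetime: Δt = γτ = 1.7787 × 26.0 ns = 46.246 ns.
Distance: d = vΔt = 0.827 × 2.998×10⁸ m/s × 4.6246×10^-8 s = 11.5 m.

11.5 m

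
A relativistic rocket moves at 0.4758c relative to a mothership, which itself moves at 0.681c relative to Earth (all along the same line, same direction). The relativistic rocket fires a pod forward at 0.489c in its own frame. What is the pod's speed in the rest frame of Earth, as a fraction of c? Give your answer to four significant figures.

0.9548c

Apply u = (u'+v)/(1+u'v) twice. Pod in the mothership frame: (0.489+0.4758)/(1+0.489·0.4758) = 0.9648/1.2326662 = 0.78269c.
That velocity, transformed to the rest frame of Earth: (0.78269+0.681)/(1+0.78269·0.681) = 1.46369/1.53301189 = 0.95478c.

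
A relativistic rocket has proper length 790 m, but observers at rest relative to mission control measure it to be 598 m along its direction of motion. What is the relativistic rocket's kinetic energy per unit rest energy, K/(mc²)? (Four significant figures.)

γ = L₀/L = 790/598 = 1.32107.
K/(mc²) = γ − 1 = 1.32107 − 1 = 0.3211.

0.3211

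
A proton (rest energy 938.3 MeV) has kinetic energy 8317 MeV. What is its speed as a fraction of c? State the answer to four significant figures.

γ = 1 + K/(mc²) = 1 + 8317/938.3 = 9.8639.
β = √(1 − 1/γ²) = √(1 − 0.0102779) = √0.9897221 = 0.9948.

0.9948c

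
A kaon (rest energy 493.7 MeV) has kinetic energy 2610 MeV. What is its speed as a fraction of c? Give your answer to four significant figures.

K = (γ−1)mc², so γ = 1 + 2610/493.7 = 6.2866.
Then v/c = √(1 − γ⁻²) = √(1 − 0.0253028) = √0.9746972 = 0.9873.

0.9873c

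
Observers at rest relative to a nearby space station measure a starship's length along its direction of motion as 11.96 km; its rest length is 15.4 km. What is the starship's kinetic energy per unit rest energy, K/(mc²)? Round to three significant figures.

γ = L₀/L = 15.4/11.96 = 1.28763.
K/(mc²) = γ − 1 = 1.28763 − 1 = 0.288.

0.288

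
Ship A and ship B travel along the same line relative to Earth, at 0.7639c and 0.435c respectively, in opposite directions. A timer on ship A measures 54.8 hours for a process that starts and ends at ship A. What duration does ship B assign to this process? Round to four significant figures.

125.6 hours

Speed of ship A in ship B's frame: u = (v_A + v_B)/(1 + v_A v_B/c²) = (0.7639 + 0.435)/(1 + 0.7639×0.435) = 1.1989/1.3322965 = 0.89987; |u| = 0.89987c.
γ for this relative speed: γ = 1/√(1 − 0.809766) = 2.2927.
Ship A's interval is proper; time dilation gives Δt_B = γΔτ = 2.2927 × 54.8 hours = 125.6 hours.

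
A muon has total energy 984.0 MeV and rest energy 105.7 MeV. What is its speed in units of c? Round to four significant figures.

0.9942c

Total energy E = γmc² gives γ = 984.0/105.7 = 9.3094.
Hence β = √(1 − 1/γ²) = √(1 − 0.0115387) = √0.9884613 = 0.9942.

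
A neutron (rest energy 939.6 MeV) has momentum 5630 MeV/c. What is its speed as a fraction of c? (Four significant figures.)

βγ = pc/(mc²) = 5630/939.6 = 5.9919.
Since γ² = 1 + (βγ)² = 36.9029, γ = √36.9029 = 6.07478, and β = (βγ)/γ = 5.9919/6.07478 = 0.9864.

0.9864c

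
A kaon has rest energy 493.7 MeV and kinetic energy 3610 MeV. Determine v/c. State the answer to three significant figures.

0.993

γ = 1 + K/(mc²) = 1 + 3610/493.7 = 8.3121.
β = √(1 − 1/γ²) = √(1 − 0.0144737) = √0.9855263 = 0.993.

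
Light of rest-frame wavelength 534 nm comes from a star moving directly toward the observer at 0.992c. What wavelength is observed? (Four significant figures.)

33.84 nm

Relativistic Doppler for wavelength: λ_obs = λ_src · √((1−β)/(1+β)).
With β = 0.992: factor = √(0.008/1.992) = 0.063372.
λ_obs = 534 × 0.063372 = 33.84 nm.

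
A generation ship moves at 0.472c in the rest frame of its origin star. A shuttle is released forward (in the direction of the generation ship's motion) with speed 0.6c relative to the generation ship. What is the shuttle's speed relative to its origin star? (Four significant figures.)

0.8354c

Relativistic velocity addition: u = (u' + v)/(1 + u'v/c²), with u' = 0.6c and v = 0.472c.
Numerator: 0.6 + 0.472 = 1.072. Denominator: 1 + (0.6)(0.472) = 1.2832.
u = 1.072/1.2832 = 0.83541, so the speed is 0.8354c.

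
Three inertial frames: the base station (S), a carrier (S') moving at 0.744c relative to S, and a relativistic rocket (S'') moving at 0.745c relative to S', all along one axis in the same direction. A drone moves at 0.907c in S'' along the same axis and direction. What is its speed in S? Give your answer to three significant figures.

Apply u = (u'+v)/(1+u'v) twice. Drone in the carrier frame: (0.907+0.745)/(1+0.907·0.745) = 1.652/1.675715 = 0.98585c.
That velocity, transformed to the rest frame of the base station: (0.98585+0.744)/(1+0.98585·0.744) = 1.72985/1.7334724 = 0.99791c.

0.998c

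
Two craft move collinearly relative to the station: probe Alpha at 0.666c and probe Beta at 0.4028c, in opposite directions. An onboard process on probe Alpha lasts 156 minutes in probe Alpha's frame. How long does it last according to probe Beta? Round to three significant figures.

290 minutes

Transform probe Alpha's velocity into probe Beta's frame: (0.666 + 0.4028)/(1 + 0.666·0.4028) = 1.0688/1.2682648, so the relative speed is 0.84273c.
γ for this relative speed: γ = 1/√(1 − 0.710194) = 1.8576.
Probe Alpha's interval is proper; time dilation gives Δt_B = γΔτ = 1.8576 × 156 minutes = 290 minutes.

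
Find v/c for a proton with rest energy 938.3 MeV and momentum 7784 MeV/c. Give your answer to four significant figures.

pc/(mc²) = 7784/938.3 = 8.2959 = βγ = β/√(1−β²).
So β² = x²/(1 + x²) with x = 8.2959: x² = 68.822, β² = 68.822/69.822 = 0.985678, β = 0.9928.

0.9928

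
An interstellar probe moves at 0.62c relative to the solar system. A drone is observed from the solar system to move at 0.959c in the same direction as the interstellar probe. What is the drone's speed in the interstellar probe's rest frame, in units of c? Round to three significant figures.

Transform to the interstellar probe's frame: u' = (u − v)/(1 − uv/c²).
u' = (0.959 − 0.62)/(1 − 0.959×0.62) = 0.339/0.40542 = 0.83617.
Speed in the interstellar probe's frame: 0.836c (in the same direction).

0.836c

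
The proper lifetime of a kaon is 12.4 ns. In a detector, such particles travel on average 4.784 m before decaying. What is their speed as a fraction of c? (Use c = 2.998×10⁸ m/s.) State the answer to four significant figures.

Let x = d/(cτ) = 4.784 m / (2.998×10⁸ m/s × 1.240×10^-8 s) = 1.2869. Since d = βγcτ, x = βγ = β/√(1−β²).
Solving: β² = x²/(1+x²) = 1.65611/2.65611 = 0.62351, so β = 0.7896.

0.7896c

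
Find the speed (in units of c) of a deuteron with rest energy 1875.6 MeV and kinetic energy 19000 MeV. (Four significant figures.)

K = (γ−1)mc², so γ = 1 + 19000/1875.6 = 11.13.
Then v/c = √(1 − γ⁻²) = √(1 − 0.00807253) = √0.99192747 = 0.9960.

0.9960c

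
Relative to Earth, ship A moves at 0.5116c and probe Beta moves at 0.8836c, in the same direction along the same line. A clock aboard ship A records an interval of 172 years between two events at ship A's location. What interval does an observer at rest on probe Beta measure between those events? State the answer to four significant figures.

234.3 years

The velocity of ship A relative to probe Beta is (0.5116 − 0.8836)c / (1 − 0.5116×0.8836) = −0.67889c; relative speed 0.67889c.
At |u| = 0.67889c, γ = (1 − 0.460892)^(−1/2) = 1.362.
Ship A's interval is proper; time dilation gives Δt_B = γΔτ = 1.362 × 172 years = 234.3 years.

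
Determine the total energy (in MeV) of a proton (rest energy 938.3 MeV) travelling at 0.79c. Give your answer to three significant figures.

1530 MeV

Lorentz factor: γ = (1 − 0.6241)^(−1/2) = 1.631.
Total energy: E = γmc² = 1.631 × 938.3 MeV = 1530 MeV.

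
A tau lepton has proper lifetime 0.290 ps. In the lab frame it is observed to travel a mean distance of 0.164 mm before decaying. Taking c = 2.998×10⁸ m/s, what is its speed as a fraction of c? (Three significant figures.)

d = βγcτ ⇒ βγ = d/(cτ) = 1.640×10^-4 m / (8.6942×10^-5 m) = 1.8863.
β = (βγ)/√(1+(βγ)²) = 1.8863/√4.55813 = 0.884.

0.884c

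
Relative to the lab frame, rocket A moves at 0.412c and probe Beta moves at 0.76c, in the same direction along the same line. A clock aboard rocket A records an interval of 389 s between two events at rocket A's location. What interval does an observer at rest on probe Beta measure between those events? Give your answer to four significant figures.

The velocity of rocket A relative to probe Beta is (0.412 − 0.76)c / (1 − 0.412×0.76) = −0.50664c; relative speed 0.50664c.
γ for this relative speed: γ = 1/√(1 − 0.256684) = 1.1599.
Rocket A's interval is proper; time dilation gives Δt_B = γΔτ = 1.1599 × 389 s = 451.2 s.

451.2 s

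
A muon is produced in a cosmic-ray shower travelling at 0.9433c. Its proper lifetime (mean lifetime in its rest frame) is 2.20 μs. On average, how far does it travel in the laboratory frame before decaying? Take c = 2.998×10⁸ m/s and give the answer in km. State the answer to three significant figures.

1.87 km

With β = 0.9433, γ = 1/√(1 − 0.9433²) = 1/√0.11018511 = 3.0126.
Lab-frame lifetime: Δt = γτ = 3.0126 × 2.20 μs = 6.6277 μs.
Distance: d = vΔt = 0.9433 × 2.998×10⁸ m/s × 6.6277×10^-6 s = 1870 m = 1.87 km.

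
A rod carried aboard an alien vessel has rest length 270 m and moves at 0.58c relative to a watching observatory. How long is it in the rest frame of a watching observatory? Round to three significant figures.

220 m

β² = 0.3364, so γ = 1/√0.6636 = 1.2276.
Along the direction of motion the measured length is L₀/γ = 270/1.2276 = 220 m.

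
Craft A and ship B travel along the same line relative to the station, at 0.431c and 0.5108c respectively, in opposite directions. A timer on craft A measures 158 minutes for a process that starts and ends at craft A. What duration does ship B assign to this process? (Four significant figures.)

248.5 minutes

Transform craft A's velocity into ship B's frame: (0.431 + 0.5108)/(1 + 0.431·0.5108) = 0.9418/1.2201548, so the relative speed is 0.77187c.
At |u| = 0.77187c, γ = (1 − 0.595783)^(−1/2) = 1.5729.
Craft A's interval is proper; time dilation gives Δt_B = γΔτ = 1.5729 × 158 minutes = 248.5 minutes.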